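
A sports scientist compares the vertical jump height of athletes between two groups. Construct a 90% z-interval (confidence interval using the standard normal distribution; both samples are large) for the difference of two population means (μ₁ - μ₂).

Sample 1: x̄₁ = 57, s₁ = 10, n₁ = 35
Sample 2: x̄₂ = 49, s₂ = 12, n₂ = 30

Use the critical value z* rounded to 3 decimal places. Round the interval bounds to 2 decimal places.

Both samples are large (n₁ = 35 ≥ 30, n₂ = 30 ≥ 30), so a z-interval for the difference of means applies.

Point estimate: x̄₁ - x̄₂ = 57 - 49 = 8

Standard error: SE = √(s₁²/n₁ + s₂²/n₂)
= √(10²/35 + 12²/30)
= √(2.857143 + 4.800000)
= 2.767154

For 90% confidence, z* = 1.645 (from standard normal table)
Margin of error: E = z* × SE = 1.645 × 2.767154 = 4.5520

Z-interval: (x̄₁ - x̄₂) ± E = 8 ± 4.5520 = (3.4480, 12.5520)

Rounded to 2 decimal places:

(3.45, 12.55)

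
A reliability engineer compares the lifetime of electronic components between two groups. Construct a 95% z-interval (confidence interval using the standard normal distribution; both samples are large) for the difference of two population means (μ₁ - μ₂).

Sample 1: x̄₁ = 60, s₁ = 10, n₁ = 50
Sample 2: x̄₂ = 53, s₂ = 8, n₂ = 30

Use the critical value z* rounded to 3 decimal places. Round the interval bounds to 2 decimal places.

Both samples are large (n₁ = 50 ≥ 30, n₂ = 30 ≥ 30), so a z-interval for the difference of means applies.

Point estimate: x̄₁ - x̄₂ = 60 - 53 = 7

Standard error: SE = √(s₁²/n₁ + s₂²/n₂)
= √(10²/50 + 8²/30)
= √(2.000000 + 2.133333)
= 2.033060

For 95% confidence, z* = 1.96 (from standard normal table)
Margin of error: E = z* × SE = 1.96 × 2.033060 = 3.9848

Z-interval: (x̄₁ - x̄₂) ± E = 7 ± 3.9848 = (3.0152, 10.9848)

Rounded to 2 decimal places:

(3.02, 10.98)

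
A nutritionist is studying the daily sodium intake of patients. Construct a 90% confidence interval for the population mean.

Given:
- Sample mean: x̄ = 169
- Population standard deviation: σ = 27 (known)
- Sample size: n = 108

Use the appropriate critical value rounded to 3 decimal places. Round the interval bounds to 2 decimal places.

The population standard deviation σ is known, so use a z-interval (standard normal critical value).

For 90% confidence, z* = 1.645 (from standard normal table)

Standard error: SE = σ/√n = 27/√108 = 2.598076

Margin of error: E = z* × SE = 1.645 × 2.598076 = 4.2738

Z-interval: x̄ ± E = 169 ± 4.2738 = (164.7262, 173.2738)

Rounded to 2 decimal places:

(164.73, 173.27)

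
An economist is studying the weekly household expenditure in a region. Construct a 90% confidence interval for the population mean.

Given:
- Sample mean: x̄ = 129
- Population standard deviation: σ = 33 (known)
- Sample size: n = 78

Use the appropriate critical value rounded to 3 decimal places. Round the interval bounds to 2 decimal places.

The population standard deviation σ is known, so use a z-interval (standard normal critical value).

For 90% confidence, z* = 1.645 (from standard normal table)

Standard error: SE = σ/√n = 33/√78 = 3.736514

Margin of error: E = z* × SE = 1.645 × 3.736514 = 6.1466

Z-interval: x̄ ± E = 129 ± 6.1466 = (122.8534, 135.1466)

Rounded to 2 decimal places:

(122.85, 135.15)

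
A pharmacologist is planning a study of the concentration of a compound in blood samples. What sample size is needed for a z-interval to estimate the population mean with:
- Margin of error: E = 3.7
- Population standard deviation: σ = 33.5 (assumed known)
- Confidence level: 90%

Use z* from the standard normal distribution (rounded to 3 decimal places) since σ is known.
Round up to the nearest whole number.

Using z* since population σ is known (z-interval formula).

For 90% confidence, z* = 1.645 (from standard normal table)

Sample size formula for z-interval: n = (z*σ/E)²

n = (1.645 × 33.5 / 3.7)²
  = (14.893919)²
  = 221.8288

Round up to the nearest whole number: n = 222

222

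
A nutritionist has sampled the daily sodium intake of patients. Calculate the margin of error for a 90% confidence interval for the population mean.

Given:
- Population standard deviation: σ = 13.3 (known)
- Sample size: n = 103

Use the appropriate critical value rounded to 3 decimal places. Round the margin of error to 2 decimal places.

The population standard deviation σ is known, so use the z-interval margin of error formula.

For 90% confidence, z* = 1.645 (from standard normal table)

Margin of error formula for z-interval: E = z* × σ/√n

E = 1.645 × 13.3/√103
  = 1.645 × 1.310488
  = 2.1558

Rounded to 2 decimal places:

2.16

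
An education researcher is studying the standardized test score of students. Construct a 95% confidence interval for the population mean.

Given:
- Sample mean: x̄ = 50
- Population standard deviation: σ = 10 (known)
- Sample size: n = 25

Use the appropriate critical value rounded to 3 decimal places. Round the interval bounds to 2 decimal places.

The population standard deviation σ is known, so use a z-interval (standard normal critical value).

For 95% confidence, z* = 1.96 (from standard normal table)

Standard error: SE = σ/√n = 10/√25 = 2.000000

Margin of error: E = z* × SE = 1.96 × 2.000000 = 3.9200

Z-interval: x̄ ± E = 50 ± 3.9200 = (46.0800, 53.9200)

Rounded to 2 decimal places:

(46.08, 53.92)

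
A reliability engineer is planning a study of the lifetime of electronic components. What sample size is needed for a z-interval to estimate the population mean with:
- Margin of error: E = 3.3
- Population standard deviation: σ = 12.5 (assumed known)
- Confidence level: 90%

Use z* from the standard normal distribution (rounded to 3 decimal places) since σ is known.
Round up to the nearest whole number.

Using z* since population σ is known (z-interval formula).

For 90% confidence, z* = 1.645 (from standard normal table)

Sample size formula for z-interval: n = (z*σ/E)²

n = (1.645 × 12.5 / 3.3)²
  = (6.231061)²
  = 38.8261

Round up to the nearest whole number: n = 39

39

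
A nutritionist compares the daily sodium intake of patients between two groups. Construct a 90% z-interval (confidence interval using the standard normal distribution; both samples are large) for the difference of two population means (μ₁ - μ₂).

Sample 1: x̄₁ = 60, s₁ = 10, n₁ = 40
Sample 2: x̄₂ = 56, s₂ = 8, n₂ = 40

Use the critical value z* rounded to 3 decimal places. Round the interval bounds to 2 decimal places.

Both samples are large (n₁ = 40 ≥ 30, n₂ = 40 ≥ 30), so a z-interval for the difference of means applies.

Point estimate: x̄₁ - x̄₂ = 60 - 56 = 4

Standard error: SE = √(s₁²/n₁ + s₂²/n₂)
= √(10²/40 + 8²/40)
= √(2.500000 + 1.600000)
= 2.024846

For 90% confidence, z* = 1.645 (from standard normal table)
Margin of error: E = z* × SE = 1.645 × 2.024846 = 3.3309

Z-interval: (x̄₁ - x̄₂) ± E = 4 ± 3.3309 = (0.6691, 7.3309)

Rounded to 2 decimal places:

(0.67, 7.33)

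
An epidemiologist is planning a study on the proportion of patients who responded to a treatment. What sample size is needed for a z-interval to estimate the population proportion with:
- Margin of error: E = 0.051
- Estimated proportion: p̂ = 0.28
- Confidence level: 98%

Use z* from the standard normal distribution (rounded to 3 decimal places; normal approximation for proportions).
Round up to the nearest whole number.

Using z* for proportion z-interval (normal approximation).

For 98% confidence, z* = 2.326 (from standard normal table)

Sample size formula for proportion z-interval: n = z*²p̂(1-p̂)/E²

n = 2.326² × 0.28 × 0.72 / 0.051²
  = 5.410276 × 0.2016 / 0.002601
  = 419.3432

Round up to the nearest whole number: n = 420

420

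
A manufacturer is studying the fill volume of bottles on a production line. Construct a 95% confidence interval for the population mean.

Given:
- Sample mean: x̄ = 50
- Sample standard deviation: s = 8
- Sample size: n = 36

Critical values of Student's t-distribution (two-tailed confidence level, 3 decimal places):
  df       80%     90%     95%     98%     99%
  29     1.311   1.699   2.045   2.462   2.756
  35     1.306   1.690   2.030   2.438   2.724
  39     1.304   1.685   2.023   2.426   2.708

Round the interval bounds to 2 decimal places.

The population standard deviation σ is unknown (only the sample standard deviation s is given), so use a t-interval with df = n - 1 = 36 - 1 = 35.

For 95% confidence with df = 35, t* = 2.030 (from t-table)

Standard error: SE = s/√n = 8/√36 = 1.333333

Margin of error: E = t* × SE = 2.030 × 1.333333 = 2.7067

T-interval: x̄ ± E = 50 ± 2.7067 = (47.2933, 52.7067)

Rounded to 2 decimal places:

(47.29, 52.71)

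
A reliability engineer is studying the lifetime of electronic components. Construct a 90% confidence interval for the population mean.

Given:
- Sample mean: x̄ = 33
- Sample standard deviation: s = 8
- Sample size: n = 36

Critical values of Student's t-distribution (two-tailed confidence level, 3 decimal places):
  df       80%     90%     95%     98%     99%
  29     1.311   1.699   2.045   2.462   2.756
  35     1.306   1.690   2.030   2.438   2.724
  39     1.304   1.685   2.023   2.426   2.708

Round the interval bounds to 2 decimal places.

The population standard deviation σ is unknown (only the sample standard deviation s is given), so use a t-interval with df = n - 1 = 36 - 1 = 35.

For 90% confidence with df = 35, t* = 1.690 (from t-table)

Standard error: SE = s/√n = 8/√36 = 1.333333

Margin of error: E = t* × SE = 1.690 × 1.333333 = 2.2533

T-interval: x̄ ± E = 33 ± 2.2533 = (30.7467, 35.2533)

Rounded to 2 decimal places:

(30.75, 35.25)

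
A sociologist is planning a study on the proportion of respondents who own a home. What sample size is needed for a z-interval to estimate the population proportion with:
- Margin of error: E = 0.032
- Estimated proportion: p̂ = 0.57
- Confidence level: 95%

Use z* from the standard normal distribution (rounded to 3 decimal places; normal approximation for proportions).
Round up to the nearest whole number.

Using z* for proportion z-interval (normal approximation).

For 95% confidence, z* = 1.96 (from standard normal table)

Sample size formula for proportion z-interval: n = z*²p̂(1-p̂)/E²

n = 1.96² × 0.57 × 0.43 / 0.032²
  = 3.8416 × 0.2451 / 0.001024
  = 919.5080

Round up to the nearest whole number: n = 920

920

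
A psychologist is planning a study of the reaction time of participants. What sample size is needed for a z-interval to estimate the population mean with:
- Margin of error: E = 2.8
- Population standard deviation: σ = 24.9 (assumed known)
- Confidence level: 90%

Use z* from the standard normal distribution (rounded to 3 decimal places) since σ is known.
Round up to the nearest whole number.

Using z* since population σ is known (z-interval formula).

For 90% confidence, z* = 1.645 (from standard normal table)

Sample size formula for z-interval: n = (z*σ/E)²

n = (1.645 × 24.9 / 2.8)²
  = (14.628750)²
  = 214.0003

Round up to the nearest whole number: n = 215

215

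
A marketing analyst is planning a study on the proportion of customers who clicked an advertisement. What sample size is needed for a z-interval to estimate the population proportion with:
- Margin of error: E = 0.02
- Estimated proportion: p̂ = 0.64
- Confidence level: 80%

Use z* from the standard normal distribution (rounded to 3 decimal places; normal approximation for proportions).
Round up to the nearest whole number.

Using z* for proportion z-interval (normal approximation).

For 80% confidence, z* = 1.282 (from standard normal table)

Sample size formula for proportion z-interval: n = z*²p̂(1-p̂)/E²

n = 1.282² × 0.64 × 0.36 / 0.02²
  = 1.643524 × 0.2304 / 0.0004
  = 946.6698

Round up to the nearest whole number: n = 947

947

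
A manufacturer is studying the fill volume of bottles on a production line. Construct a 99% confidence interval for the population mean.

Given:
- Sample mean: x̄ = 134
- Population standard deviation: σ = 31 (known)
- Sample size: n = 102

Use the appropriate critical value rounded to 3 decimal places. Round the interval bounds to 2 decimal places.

The population standard deviation σ is known, so use a z-interval (standard normal critical value).

For 99% confidence, z* = 2.576 (from standard normal table)

Standard error: SE = σ/√n = 31/√102 = 3.069457

Margin of error: E = z* × SE = 2.576 × 3.069457 = 7.9069

Z-interval: x̄ ± E = 134 ± 7.9069 = (126.0931, 141.9069)

Rounded to 2 decimal places:

(126.09, 141.91)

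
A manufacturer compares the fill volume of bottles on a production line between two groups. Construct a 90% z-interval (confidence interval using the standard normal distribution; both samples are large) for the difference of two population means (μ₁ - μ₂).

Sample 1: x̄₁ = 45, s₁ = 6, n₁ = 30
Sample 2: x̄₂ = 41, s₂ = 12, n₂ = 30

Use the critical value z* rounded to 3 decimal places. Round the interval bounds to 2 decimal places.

Both samples are large (n₁ = 30 ≥ 30, n₂ = 30 ≥ 30), so a z-interval for the difference of means applies.

Point estimate: x̄₁ - x̄₂ = 45 - 41 = 4

Standard error: SE = √(s₁²/n₁ + s₂²/n₂)
= √(6²/30 + 12²/30)
= √(1.200000 + 4.800000)
= 2.449490

For 90% confidence, z* = 1.645 (from standard normal table)
Margin of error: E = z* × SE = 1.645 × 2.449490 = 4.0294

Z-interval: (x̄₁ - x̄₂) ± E = 4 ± 4.0294 = (-0.0294, 8.0294)

Rounded to 2 decimal places:

(-0.03, 8.03)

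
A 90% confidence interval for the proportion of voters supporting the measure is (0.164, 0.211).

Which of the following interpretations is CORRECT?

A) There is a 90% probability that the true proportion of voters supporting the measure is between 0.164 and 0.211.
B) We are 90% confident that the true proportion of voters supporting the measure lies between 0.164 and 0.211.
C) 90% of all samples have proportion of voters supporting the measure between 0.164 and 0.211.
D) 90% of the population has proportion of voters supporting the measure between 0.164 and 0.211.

A confidence interval represents our confidence in the procedure, not a probability statement about the parameter.

Key concept: If we repeated this sampling process many times and computed a 90% CI each time, about 90% of those intervals would contain the true population parameter.

For this specific interval (0.164, 0.211):
- Midpoint (point estimate): 0.1875
- Margin of error: 0.0235

The correct interpretation is the one stating confidence that the true parameter lies in the interval — option B.

B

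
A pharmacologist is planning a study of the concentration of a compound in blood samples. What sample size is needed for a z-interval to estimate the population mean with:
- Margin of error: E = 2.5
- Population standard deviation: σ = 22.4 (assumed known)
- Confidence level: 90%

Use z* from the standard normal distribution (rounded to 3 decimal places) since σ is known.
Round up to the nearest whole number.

Using z* since population σ is known (z-interval formula).

For 90% confidence, z* = 1.645 (from standard normal table)

Sample size formula for z-interval: n = (z*σ/E)²

n = (1.645 × 22.4 / 2.5)²
  = (14.739200)²
  = 217.2440

Round up to the nearest whole number: n = 218

218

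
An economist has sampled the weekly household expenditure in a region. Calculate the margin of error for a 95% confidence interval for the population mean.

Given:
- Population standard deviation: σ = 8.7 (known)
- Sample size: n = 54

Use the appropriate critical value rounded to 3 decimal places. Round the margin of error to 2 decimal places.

The population standard deviation σ is known, so use the z-interval margin of error formula.

For 95% confidence, z* = 1.96 (from standard normal table)

Margin of error formula for z-interval: E = z* × σ/√n

E = 1.96 × 8.7/√54
  = 1.96 × 1.183920
  = 2.3205

Rounded to 2 decimal places:

2.32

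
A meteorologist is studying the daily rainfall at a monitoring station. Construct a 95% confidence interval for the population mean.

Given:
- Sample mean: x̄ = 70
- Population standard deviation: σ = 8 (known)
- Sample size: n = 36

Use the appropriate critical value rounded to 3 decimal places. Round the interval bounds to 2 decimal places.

The population standard deviation σ is known, so use a z-interval (standard normal critical value).

For 95% confidence, z* = 1.96 (from standard normal table)

Standard error: SE = σ/√n = 8/√36 = 1.333333

Margin of error: E = z* × SE = 1.96 × 1.333333 = 2.6133

Z-interval: x̄ ± E = 70 ± 2.6133 = (67.3867, 72.6133)

Rounded to 2 decimal places:

(67.39, 72.61)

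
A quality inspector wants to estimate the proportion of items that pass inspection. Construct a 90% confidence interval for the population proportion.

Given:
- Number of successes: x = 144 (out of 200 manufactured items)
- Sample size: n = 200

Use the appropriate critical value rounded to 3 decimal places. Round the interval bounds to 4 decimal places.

Sample proportion: p̂ = 144/200 = 0.720000

Check conditions for normal approximation:
  np̂ = 144 ≥ 10 ✓
  n(1-p̂) = 56 ≥ 10 ✓

The sample is large enough, so use a z-interval (normal approximation) for the proportion.

For 90% confidence, z* = 1.645 (from standard normal table)

Standard error: SE = √(p̂(1-p̂)/n) = √(0.720000×0.280000/200) = 0.03174902

Margin of error: E = z* × SE = 1.645 × 0.03174902 = 0.052227

Z-interval: p̂ ± E = 0.720000 ± 0.052227 = (0.667773, 0.772227)

Rounded to 4 decimal places:

(0.6678, 0.7722)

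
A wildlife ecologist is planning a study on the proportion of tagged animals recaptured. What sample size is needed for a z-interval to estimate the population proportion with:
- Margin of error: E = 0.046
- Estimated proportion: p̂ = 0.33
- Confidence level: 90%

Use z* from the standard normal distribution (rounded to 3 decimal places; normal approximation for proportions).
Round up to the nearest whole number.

Using z* for proportion z-interval (normal approximation).

For 90% confidence, z* = 1.645 (from standard normal table)

Sample size formula for proportion z-interval: n = z*²p̂(1-p̂)/E²

n = 1.645² × 0.33 × 0.67 / 0.046²
  = 2.706025 × 0.2211 / 0.002116
  = 282.7515

Round up to the nearest whole number: n = 283

283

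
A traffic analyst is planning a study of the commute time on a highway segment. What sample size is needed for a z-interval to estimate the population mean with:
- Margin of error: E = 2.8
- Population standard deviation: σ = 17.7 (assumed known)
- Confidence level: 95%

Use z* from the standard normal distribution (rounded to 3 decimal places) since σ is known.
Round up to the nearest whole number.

Using z* since population σ is known (z-interval formula).

For 95% confidence, z* = 1.96 (from standard normal table)

Sample size formula for z-interval: n = (z*σ/E)²

n = (1.96 × 17.7 / 2.8)²
  = (12.390000)²
  = 153.5121

Round up to the nearest whole number: n = 154

154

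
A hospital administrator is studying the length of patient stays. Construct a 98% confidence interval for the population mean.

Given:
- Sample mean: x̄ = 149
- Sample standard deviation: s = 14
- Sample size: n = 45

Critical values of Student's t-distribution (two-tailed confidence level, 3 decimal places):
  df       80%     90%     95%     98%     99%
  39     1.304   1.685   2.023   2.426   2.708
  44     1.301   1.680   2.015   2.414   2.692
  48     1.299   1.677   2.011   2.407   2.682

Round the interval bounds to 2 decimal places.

The population standard deviation σ is unknown (only the sample standard deviation s is given), so use a t-interval with df = n - 1 = 45 - 1 = 44.

For 98% confidence with df = 44, t* = 2.414 (from t-table)

Standard error: SE = s/√n = 14/√45 = 2.086997

Margin of error: E = t* × SE = 2.414 × 2.086997 = 5.0380

T-interval: x̄ ± E = 149 ± 5.0380 = (143.9620, 154.0380)

Rounded to 2 decimal places:

(143.96, 154.04)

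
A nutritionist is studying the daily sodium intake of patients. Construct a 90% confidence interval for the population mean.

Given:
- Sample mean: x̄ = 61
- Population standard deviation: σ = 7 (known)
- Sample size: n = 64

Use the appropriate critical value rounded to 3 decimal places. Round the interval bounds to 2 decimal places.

The population standard deviation σ is known, so use a z-interval (standard normal critical value).

For 90% confidence, z* = 1.645 (from standard normal table)

Standard error: SE = σ/√n = 7/√64 = 0.875000

Margin of error: E = z* × SE = 1.645 × 0.875000 = 1.4394

Z-interval: x̄ ± E = 61 ± 1.4394 = (59.5606, 62.4394)

Rounded to 2 decimal places:

(59.56, 62.44)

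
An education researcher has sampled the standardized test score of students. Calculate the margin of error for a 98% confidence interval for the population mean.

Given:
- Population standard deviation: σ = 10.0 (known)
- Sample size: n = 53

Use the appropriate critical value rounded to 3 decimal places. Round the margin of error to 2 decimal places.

The population standard deviation σ is known, so use the z-interval margin of error formula.

For 98% confidence, z* = 2.326 (from standard normal table)

Margin of error formula for z-interval: E = z* × σ/√n

E = 2.326 × 10.0/√53
  = 2.326 × 1.373606
  = 3.1950

Rounded to 2 decimal places:

3.20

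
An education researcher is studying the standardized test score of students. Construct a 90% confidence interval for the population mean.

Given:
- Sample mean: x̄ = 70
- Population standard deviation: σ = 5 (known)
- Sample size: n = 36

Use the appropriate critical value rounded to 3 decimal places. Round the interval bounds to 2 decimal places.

The population standard deviation σ is known, so use a z-interval (standard normal critical value).

For 90% confidence, z* = 1.645 (from standard normal table)

Standard error: SE = σ/√n = 5/√36 = 0.833333

Margin of error: E = z* × SE = 1.645 × 0.833333 = 1.3708

Z-interval: x̄ ± E = 70 ± 1.3708 = (68.6292, 71.3708)

Rounded to 2 decimal places:

(68.63, 71.37)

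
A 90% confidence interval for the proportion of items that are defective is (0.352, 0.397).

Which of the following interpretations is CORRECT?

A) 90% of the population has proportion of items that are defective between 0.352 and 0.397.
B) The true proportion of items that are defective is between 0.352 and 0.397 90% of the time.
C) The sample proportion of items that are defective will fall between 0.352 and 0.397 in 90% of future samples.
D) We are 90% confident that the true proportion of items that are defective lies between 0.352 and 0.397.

A confidence interval represents our confidence in the procedure, not a probability statement about the parameter.

Key concept: If we repeated this sampling process many times and computed a 90% CI each time, about 90% of those intervals would contain the true population parameter.

For this specific interval (0.352, 0.397):
- Midpoint (point estimate): 0.3745
- Margin of error: 0.0225

The correct interpretation is the one stating confidence that the true parameter lies in the interval — option D.

D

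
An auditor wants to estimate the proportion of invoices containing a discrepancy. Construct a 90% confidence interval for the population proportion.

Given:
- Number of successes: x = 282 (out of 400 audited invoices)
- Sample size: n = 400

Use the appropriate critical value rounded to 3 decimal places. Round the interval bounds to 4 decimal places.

Sample proportion: p̂ = 282/400 = 0.705000

Check conditions for normal approximation:
  np̂ = 282 ≥ 10 ✓
  n(1-p̂) = 118 ≥ 10 ✓

The sample is large enough, so use a z-interval (normal approximation) for the proportion.

For 90% confidence, z* = 1.645 (from standard normal table)

Standard error: SE = √(p̂(1-p̂)/n) = √(0.705000×0.295000/400) = 0.02280214

Margin of error: E = z* × SE = 1.645 × 0.02280214 = 0.037510

Z-interval: p̂ ± E = 0.705000 ± 0.037510 = (0.667490, 0.742510)

Rounded to 4 decimal places:

(0.6675, 0.7425)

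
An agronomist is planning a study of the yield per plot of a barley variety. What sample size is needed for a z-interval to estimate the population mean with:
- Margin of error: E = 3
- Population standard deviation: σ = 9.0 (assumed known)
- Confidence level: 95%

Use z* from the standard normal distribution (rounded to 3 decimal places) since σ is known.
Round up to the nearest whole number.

Using z* since population σ is known (z-interval formula).

For 95% confidence, z* = 1.96 (from standard normal table)

Sample size formula for z-interval: n = (z*σ/E)²

n = (1.96 × 9.0 / 3)²
  = (5.880000)²
  = 34.5744

Round up to the nearest whole number: n = 35

35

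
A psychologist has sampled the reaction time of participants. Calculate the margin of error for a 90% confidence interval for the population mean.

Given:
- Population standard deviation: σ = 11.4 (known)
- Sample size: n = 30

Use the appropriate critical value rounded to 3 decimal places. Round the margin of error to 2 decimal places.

The population standard deviation σ is known, so use the z-interval margin of error formula.

For 90% confidence, z* = 1.645 (from standard normal table)

Margin of error formula for z-interval: E = z* × σ/√n

E = 1.645 × 11.4/√30
  = 1.645 × 2.081346
  = 3.4238

Rounded to 2 decimal places:

3.42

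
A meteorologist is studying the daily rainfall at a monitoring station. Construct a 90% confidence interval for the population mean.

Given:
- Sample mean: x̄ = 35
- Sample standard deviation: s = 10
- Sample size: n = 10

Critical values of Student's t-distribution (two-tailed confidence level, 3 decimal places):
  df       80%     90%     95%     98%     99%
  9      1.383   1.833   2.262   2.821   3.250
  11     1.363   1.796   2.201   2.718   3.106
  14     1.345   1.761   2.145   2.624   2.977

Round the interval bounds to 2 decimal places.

The population standard deviation σ is unknown (only the sample standard deviation s is given), so use a t-interval with df = n - 1 = 10 - 1 = 9.

For 90% confidence with df = 9, t* = 1.833 (from t-table)

Standard error: SE = s/√n = 10/√10 = 3.162278

Margin of error: E = t* × SE = 1.833 × 3.162278 = 5.7965

T-interval: x̄ ± E = 35 ± 5.7965 = (29.2035, 40.7965)

Rounded to 2 decimal places:

(29.20, 40.80)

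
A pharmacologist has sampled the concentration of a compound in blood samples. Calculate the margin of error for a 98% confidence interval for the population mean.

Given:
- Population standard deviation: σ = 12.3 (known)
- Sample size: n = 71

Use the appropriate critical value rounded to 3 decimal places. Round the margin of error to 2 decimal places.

The population standard deviation σ is known, so use the z-interval margin of error formula.

For 98% confidence, z* = 2.326 (from standard normal table)

Margin of error formula for z-interval: E = z* × σ/√n

E = 2.326 × 12.3/√71
  = 2.326 × 1.459741
  = 3.3954

Rounded to 2 decimal places:

3.40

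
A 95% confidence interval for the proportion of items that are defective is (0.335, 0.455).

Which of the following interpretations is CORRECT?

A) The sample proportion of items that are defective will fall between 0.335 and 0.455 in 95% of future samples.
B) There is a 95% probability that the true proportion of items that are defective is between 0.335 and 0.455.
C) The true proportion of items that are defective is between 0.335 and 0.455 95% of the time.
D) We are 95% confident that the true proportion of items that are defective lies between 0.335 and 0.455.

A confidence interval represents our confidence in the procedure, not a probability statement about the parameter.

Key concept: If we repeated this sampling process many times and computed a 95% CI each time, about 95% of those intervals would contain the true population parameter.

For this specific interval (0.335, 0.455):
- Midpoint (point estimate): 0.395
- Margin of error: 0.06

The correct interpretation is the one stating confidence that the true parameter lies in the interval — option D.

D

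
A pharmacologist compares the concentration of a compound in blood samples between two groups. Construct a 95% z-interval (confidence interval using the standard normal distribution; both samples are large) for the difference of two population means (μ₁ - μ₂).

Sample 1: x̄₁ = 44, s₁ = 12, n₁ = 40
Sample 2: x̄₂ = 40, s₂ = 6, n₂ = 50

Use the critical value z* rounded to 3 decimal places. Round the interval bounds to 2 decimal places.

Both samples are large (n₁ = 40 ≥ 30, n₂ = 50 ≥ 30), so a z-interval for the difference of means applies.

Point estimate: x̄₁ - x̄₂ = 44 - 40 = 4

Standard error: SE = √(s₁²/n₁ + s₂²/n₂)
= √(12²/40 + 6²/50)
= √(3.600000 + 0.720000)
= 2.078461

For 95% confidence, z* = 1.96 (from standard normal table)
Margin of error: E = z* × SE = 1.96 × 2.078461 = 4.0738

Z-interval: (x̄₁ - x̄₂) ± E = 4 ± 4.0738 = (-0.0738, 8.0738)

Rounded to 2 decimal places:

(-0.07, 8.07)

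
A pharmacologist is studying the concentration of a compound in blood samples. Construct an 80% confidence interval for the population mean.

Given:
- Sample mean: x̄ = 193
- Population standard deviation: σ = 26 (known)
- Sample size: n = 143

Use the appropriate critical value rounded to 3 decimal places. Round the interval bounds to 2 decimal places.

The population standard deviation σ is known, so use a z-interval (standard normal critical value).

For 80% confidence, z* = 1.282 (from standard normal table)

Standard error: SE = σ/√n = 26/√143 = 2.174229

Margin of error: E = z* × SE = 1.282 × 2.174229 = 2.7874

Z-interval: x̄ ± E = 193 ± 2.7874 = (190.2126, 195.7874)

Rounded to 2 decimal places:

(190.21, 195.79)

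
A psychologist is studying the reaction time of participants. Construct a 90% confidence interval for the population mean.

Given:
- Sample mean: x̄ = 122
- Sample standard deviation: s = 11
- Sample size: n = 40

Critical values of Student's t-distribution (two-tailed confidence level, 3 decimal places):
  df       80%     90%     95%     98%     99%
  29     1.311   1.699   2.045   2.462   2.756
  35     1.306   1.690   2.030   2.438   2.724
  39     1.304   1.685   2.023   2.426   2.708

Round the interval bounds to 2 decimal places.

The population standard deviation σ is unknown (only the sample standard deviation s is given), so use a t-interval with df = n - 1 = 40 - 1 = 39.

For 90% confidence with df = 39, t* = 1.685 (from t-table)

Standard error: SE = s/√n = 11/√40 = 1.739253

Margin of error: E = t* × SE = 1.685 × 1.739253 = 2.9306

T-interval: x̄ ± E = 122 ± 2.9306 = (119.0694, 124.9306)

Rounded to 2 decimal places:

(119.07, 124.93)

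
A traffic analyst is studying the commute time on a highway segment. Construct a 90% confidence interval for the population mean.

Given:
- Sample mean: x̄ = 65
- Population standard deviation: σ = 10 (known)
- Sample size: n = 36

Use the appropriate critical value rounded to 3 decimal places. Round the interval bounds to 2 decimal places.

The population standard deviation σ is known, so use a z-interval (standard normal critical value).

For 90% confidence, z* = 1.645 (from standard normal table)

Standard error: SE = σ/√n = 10/√36 = 1.666667

Margin of error: E = z* × SE = 1.645 × 1.666667 = 2.7417

Z-interval: x̄ ± E = 65 ± 2.7417 = (62.2583, 67.7417)

Rounded to 2 decimal places:

(62.26, 67.74)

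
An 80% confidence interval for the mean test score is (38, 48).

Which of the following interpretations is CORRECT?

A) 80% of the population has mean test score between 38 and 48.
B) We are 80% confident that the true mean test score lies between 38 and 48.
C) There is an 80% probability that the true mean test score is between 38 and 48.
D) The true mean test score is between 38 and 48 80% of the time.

A confidence interval represents our confidence in the procedure, not a probability statement about the parameter.

Key concept: If we repeated this sampling process many times and computed an 80% CI each time, about 80% of those intervals would contain the true population parameter.

For this specific interval (38, 48):
- Midpoint (point estimate): 43
- Margin of error: 5

The correct interpretation is the one stating confidence that the true parameter lies in the interval — option B.

B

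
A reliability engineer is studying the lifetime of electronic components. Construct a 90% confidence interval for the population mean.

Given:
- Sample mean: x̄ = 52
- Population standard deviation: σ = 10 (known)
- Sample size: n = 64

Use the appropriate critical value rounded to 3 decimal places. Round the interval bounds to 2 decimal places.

The population standard deviation σ is known, so use a z-interval (standard normal critical value).

For 90% confidence, z* = 1.645 (from standard normal table)

Standard error: SE = σ/√n = 10/√64 = 1.250000

Margin of error: E = z* × SE = 1.645 × 1.250000 = 2.0562

Z-interval: x̄ ± E = 52 ± 2.0562 = (49.9438, 54.0562)

Rounded to 2 decimal places:

(49.94, 54.06)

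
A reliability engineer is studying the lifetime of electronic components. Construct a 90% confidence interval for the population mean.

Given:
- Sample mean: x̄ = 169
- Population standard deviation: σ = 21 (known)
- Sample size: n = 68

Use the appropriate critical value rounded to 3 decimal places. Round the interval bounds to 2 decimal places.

The population standard deviation σ is known, so use a z-interval (standard normal critical value).

For 90% confidence, z* = 1.645 (from standard normal table)

Standard error: SE = σ/√n = 21/√68 = 2.546624

Margin of error: E = z* × SE = 1.645 × 2.546624 = 4.1892

Z-interval: x̄ ± E = 169 ± 4.1892 = (164.8108, 173.1892)

Rounded to 2 decimal places:

(164.81, 173.19)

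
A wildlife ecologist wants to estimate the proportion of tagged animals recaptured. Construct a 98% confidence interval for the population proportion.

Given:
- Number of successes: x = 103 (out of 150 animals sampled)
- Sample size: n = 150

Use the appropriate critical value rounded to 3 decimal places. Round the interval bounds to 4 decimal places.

Sample proportion: p̂ = 103/150 = 0.686667

Check conditions for normal approximation:
  np̂ = 103 ≥ 10 ✓
  n(1-p̂) = 47 ≥ 10 ✓

The sample is large enough, so use a z-interval (normal approximation) for the proportion.

For 98% confidence, z* = 2.326 (from standard normal table)

Standard error: SE = √(p̂(1-p̂)/n) = √(0.686667×0.313333/150) = 0.03787308

Margin of error: E = z* × SE = 2.326 × 0.03787308 = 0.088093

Z-interval: p̂ ± E = 0.686667 ± 0.088093 = (0.598574, 0.774759)

Rounded to 4 decimal places:

(0.5986, 0.7748)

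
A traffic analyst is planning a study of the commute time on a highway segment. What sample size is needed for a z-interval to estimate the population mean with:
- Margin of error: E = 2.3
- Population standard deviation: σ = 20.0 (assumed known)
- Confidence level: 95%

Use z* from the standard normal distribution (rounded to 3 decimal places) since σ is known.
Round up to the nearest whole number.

Using z* since population σ is known (z-interval formula).

For 95% confidence, z* = 1.96 (from standard normal table)

Sample size formula for z-interval: n = (z*σ/E)²

n = (1.96 × 20.0 / 2.3)²
  = (17.043478)²
  = 290.4802

Round up to the nearest whole number: n = 291

291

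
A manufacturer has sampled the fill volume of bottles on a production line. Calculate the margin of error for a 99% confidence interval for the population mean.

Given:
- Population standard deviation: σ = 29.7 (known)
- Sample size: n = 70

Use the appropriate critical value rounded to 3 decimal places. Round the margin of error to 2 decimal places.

The population standard deviation σ is known, so use the z-interval margin of error formula.

For 99% confidence, z* = 2.576 (from standard normal table)

Margin of error formula for z-interval: E = z* × σ/√n

E = 2.576 × 29.7/√70
  = 2.576 × 3.549829
  = 9.1444

Rounded to 2 decimal places:

9.14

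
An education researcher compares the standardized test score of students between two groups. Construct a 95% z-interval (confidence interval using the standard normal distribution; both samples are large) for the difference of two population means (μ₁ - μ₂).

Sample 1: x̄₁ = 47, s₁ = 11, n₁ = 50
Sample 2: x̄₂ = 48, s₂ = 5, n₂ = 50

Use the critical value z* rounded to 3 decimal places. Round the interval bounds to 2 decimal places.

Both samples are large (n₁ = 50 ≥ 30, n₂ = 50 ≥ 30), so a z-interval for the difference of means applies.

Point estimate: x̄₁ - x̄₂ = 47 - 48 = -1

Standard error: SE = √(s₁²/n₁ + s₂²/n₂)
= √(11²/50 + 5²/50)
= √(2.420000 + 0.500000)
= 1.708801

For 95% confidence, z* = 1.96 (from standard normal table)
Margin of error: E = z* × SE = 1.96 × 1.708801 = 3.3492

Z-interval: (x̄₁ - x̄₂) ± E = -1 ± 3.3492 = (-4.3492, 2.3492)

Rounded to 2 decimal places:

(-4.35, 2.35)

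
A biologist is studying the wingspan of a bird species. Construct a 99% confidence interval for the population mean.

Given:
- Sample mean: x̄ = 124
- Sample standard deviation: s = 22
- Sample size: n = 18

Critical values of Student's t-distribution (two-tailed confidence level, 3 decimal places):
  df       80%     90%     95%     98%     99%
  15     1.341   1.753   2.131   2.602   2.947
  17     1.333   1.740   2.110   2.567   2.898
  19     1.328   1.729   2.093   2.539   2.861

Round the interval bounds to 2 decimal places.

The population standard deviation σ is unknown (only the sample standard deviation s is given), so use a t-interval with df = n - 1 = 18 - 1 = 17.

For 99% confidence with df = 17, t* = 2.898 (from t-table)

Standard error: SE = s/√n = 22/√18 = 5.185450

Margin of error: E = t* × SE = 2.898 × 5.185450 = 15.0274

T-interval: x̄ ± E = 124 ± 15.0274 = (108.9726, 139.0274)

Rounded to 2 decimal places:

(108.97, 139.03)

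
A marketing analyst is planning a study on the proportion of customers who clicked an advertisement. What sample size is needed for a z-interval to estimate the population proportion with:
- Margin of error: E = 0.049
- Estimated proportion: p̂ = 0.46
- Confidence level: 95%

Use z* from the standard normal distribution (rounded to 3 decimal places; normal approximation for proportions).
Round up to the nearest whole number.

Using z* for proportion z-interval (normal approximation).

For 95% confidence, z* = 1.96 (from standard normal table)

Sample size formula for proportion z-interval: n = z*²p̂(1-p̂)/E²

n = 1.96² × 0.46 × 0.54 / 0.049²
  = 3.8416 × 0.2484 / 0.002401
  = 397.4400

Round up to the nearest whole number: n = 398

398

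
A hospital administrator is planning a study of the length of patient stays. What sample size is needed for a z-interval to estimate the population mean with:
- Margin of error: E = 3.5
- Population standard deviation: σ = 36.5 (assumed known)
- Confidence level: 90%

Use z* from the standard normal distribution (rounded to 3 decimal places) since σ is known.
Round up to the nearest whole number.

Using z* since population σ is known (z-interval formula).

For 90% confidence, z* = 1.645 (from standard normal table)

Sample size formula for z-interval: n = (z*σ/E)²

n = (1.645 × 36.5 / 3.5)²
  = (17.155000)²
  = 294.2940

Round up to the nearest whole number: n = 295

295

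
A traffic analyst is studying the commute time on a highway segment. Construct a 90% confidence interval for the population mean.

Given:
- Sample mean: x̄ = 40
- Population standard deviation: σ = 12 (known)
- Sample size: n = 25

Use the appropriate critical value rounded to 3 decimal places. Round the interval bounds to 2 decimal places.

The population standard deviation σ is known, so use a z-interval (standard normal critical value).

For 90% confidence, z* = 1.645 (from standard normal table)

Standard error: SE = σ/√n = 12/√25 = 2.400000

Margin of error: E = z* × SE = 1.645 × 2.400000 = 3.9480

Z-interval: x̄ ± E = 40 ± 3.9480 = (36.0520, 43.9480)

Rounded to 2 decimal places:

(36.05, 43.95)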